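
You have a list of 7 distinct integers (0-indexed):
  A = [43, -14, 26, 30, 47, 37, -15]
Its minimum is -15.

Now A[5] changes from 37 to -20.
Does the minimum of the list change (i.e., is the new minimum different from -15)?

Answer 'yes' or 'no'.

Answer: yes

Derivation:
Old min = -15
Change: A[5] 37 -> -20
Changed element was NOT the min; min changes only if -20 < -15.
New min = -20; changed? yes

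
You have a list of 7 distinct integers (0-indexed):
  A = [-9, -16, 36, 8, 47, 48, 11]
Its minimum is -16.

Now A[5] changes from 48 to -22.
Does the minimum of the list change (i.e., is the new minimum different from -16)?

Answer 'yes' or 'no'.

Answer: yes

Derivation:
Old min = -16
Change: A[5] 48 -> -22
Changed element was NOT the min; min changes only if -22 < -16.
New min = -22; changed? yes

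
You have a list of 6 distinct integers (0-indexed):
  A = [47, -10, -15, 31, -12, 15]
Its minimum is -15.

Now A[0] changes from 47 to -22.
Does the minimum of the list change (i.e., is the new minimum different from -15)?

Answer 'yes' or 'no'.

Answer: yes

Derivation:
Old min = -15
Change: A[0] 47 -> -22
Changed element was NOT the min; min changes only if -22 < -15.
New min = -22; changed? yes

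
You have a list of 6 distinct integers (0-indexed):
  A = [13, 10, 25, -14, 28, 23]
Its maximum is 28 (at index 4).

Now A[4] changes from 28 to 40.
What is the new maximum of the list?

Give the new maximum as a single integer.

Old max = 28 (at index 4)
Change: A[4] 28 -> 40
Changed element WAS the max -> may need rescan.
  Max of remaining elements: 25
  New max = max(40, 25) = 40

Answer: 40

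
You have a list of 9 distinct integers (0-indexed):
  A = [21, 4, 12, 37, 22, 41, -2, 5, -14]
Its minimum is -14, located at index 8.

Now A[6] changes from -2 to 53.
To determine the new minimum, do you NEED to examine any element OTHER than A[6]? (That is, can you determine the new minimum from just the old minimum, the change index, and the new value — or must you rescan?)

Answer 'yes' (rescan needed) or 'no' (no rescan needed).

Old min = -14 at index 8
Change at index 6: -2 -> 53
Index 6 was NOT the min. New min = min(-14, 53). No rescan of other elements needed.
Needs rescan: no

Answer: no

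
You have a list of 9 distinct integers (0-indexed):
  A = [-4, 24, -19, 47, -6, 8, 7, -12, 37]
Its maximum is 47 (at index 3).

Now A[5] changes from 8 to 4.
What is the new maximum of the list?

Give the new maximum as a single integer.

Old max = 47 (at index 3)
Change: A[5] 8 -> 4
Changed element was NOT the old max.
  New max = max(old_max, new_val) = max(47, 4) = 47

Answer: 47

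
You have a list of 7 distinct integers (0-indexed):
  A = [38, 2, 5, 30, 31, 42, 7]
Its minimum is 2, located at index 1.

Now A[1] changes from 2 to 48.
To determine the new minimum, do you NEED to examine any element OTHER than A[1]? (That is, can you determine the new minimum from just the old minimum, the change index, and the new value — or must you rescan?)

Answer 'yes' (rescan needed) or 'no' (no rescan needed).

Old min = 2 at index 1
Change at index 1: 2 -> 48
Index 1 WAS the min and new value 48 > old min 2. Must rescan other elements to find the new min.
Needs rescan: yes

Answer: yes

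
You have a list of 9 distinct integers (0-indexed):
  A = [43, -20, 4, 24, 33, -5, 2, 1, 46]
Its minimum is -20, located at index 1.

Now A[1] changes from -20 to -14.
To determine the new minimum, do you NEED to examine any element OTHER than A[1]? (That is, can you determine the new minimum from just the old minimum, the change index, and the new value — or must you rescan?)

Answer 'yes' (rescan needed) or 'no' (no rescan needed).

Answer: yes

Derivation:
Old min = -20 at index 1
Change at index 1: -20 -> -14
Index 1 WAS the min and new value -14 > old min -20. Must rescan other elements to find the new min.
Needs rescan: yes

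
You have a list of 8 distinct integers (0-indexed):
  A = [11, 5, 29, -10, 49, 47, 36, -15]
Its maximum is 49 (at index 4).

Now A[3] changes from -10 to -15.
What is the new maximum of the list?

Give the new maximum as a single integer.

Answer: 49

Derivation:
Old max = 49 (at index 4)
Change: A[3] -10 -> -15
Changed element was NOT the old max.
  New max = max(old_max, new_val) = max(49, -15) = 49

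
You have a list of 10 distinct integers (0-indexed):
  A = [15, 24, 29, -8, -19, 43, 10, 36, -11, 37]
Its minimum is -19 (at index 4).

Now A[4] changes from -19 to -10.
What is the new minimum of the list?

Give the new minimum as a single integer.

Old min = -19 (at index 4)
Change: A[4] -19 -> -10
Changed element WAS the min. Need to check: is -10 still <= all others?
  Min of remaining elements: -11
  New min = min(-10, -11) = -11

Answer: -11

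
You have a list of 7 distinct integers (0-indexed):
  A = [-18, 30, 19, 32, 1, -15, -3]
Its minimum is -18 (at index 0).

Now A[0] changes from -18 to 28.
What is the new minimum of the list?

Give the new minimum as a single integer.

Old min = -18 (at index 0)
Change: A[0] -18 -> 28
Changed element WAS the min. Need to check: is 28 still <= all others?
  Min of remaining elements: -15
  New min = min(28, -15) = -15

Answer: -15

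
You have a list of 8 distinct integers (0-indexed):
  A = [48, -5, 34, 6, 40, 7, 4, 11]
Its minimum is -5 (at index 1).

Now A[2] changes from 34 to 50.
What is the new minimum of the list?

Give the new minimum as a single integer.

Old min = -5 (at index 1)
Change: A[2] 34 -> 50
Changed element was NOT the old min.
  New min = min(old_min, new_val) = min(-5, 50) = -5

Answer: -5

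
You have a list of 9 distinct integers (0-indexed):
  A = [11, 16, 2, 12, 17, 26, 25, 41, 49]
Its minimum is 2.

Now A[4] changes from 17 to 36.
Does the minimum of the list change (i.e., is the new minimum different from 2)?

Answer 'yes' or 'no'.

Answer: no

Derivation:
Old min = 2
Change: A[4] 17 -> 36
Changed element was NOT the min; min changes only if 36 < 2.
New min = 2; changed? no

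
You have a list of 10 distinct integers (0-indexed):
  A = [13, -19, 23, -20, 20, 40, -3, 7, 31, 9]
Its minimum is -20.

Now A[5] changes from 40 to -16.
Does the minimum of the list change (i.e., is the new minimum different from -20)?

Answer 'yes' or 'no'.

Answer: no

Derivation:
Old min = -20
Change: A[5] 40 -> -16
Changed element was NOT the min; min changes only if -16 < -20.
New min = -20; changed? no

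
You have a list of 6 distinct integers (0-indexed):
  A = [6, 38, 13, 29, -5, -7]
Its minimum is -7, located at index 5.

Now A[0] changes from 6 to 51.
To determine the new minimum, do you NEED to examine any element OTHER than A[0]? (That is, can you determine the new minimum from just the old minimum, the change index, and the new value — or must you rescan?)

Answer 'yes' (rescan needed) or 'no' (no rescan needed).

Old min = -7 at index 5
Change at index 0: 6 -> 51
Index 0 was NOT the min. New min = min(-7, 51). No rescan of other elements needed.
Needs rescan: no

Answer: no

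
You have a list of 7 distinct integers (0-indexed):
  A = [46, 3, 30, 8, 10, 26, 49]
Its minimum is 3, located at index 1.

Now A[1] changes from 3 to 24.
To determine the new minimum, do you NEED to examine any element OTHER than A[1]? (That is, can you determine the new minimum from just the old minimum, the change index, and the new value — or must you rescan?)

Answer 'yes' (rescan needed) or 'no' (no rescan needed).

Answer: yes

Derivation:
Old min = 3 at index 1
Change at index 1: 3 -> 24
Index 1 WAS the min and new value 24 > old min 3. Must rescan other elements to find the new min.
Needs rescan: yes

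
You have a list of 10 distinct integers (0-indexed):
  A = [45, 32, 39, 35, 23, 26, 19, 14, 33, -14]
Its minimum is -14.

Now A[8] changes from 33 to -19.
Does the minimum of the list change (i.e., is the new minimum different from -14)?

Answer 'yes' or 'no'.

Old min = -14
Change: A[8] 33 -> -19
Changed element was NOT the min; min changes only if -19 < -14.
New min = -19; changed? yes

Answer: yes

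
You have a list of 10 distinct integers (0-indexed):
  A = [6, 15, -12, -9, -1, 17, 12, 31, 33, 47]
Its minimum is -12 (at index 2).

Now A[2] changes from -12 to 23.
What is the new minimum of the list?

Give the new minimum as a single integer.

Old min = -12 (at index 2)
Change: A[2] -12 -> 23
Changed element WAS the min. Need to check: is 23 still <= all others?
  Min of remaining elements: -9
  New min = min(23, -9) = -9

Answer: -9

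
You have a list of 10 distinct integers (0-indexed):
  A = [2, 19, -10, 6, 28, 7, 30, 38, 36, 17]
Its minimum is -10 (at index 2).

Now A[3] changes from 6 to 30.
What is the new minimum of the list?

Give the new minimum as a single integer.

Answer: -10

Derivation:
Old min = -10 (at index 2)
Change: A[3] 6 -> 30
Changed element was NOT the old min.
  New min = min(old_min, new_val) = min(-10, 30) = -10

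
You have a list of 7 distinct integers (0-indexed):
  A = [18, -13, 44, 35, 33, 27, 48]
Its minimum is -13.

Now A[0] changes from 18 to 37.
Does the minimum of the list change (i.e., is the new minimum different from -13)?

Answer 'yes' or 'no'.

Old min = -13
Change: A[0] 18 -> 37
Changed element was NOT the min; min changes only if 37 < -13.
New min = -13; changed? no

Answer: no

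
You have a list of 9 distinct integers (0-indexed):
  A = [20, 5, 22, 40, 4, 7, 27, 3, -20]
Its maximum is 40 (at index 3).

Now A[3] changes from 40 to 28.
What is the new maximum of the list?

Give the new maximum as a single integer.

Answer: 28

Derivation:
Old max = 40 (at index 3)
Change: A[3] 40 -> 28
Changed element WAS the max -> may need rescan.
  Max of remaining elements: 27
  New max = max(28, 27) = 28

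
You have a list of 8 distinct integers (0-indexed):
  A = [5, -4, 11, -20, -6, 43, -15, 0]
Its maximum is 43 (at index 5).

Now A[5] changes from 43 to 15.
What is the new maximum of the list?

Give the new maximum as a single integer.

Old max = 43 (at index 5)
Change: A[5] 43 -> 15
Changed element WAS the max -> may need rescan.
  Max of remaining elements: 11
  New max = max(15, 11) = 15

Answer: 15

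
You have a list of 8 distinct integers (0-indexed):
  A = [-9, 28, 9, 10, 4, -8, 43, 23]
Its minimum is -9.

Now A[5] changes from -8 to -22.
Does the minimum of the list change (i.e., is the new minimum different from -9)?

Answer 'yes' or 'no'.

Answer: yes

Derivation:
Old min = -9
Change: A[5] -8 -> -22
Changed element was NOT the min; min changes only if -22 < -9.
New min = -22; changed? yes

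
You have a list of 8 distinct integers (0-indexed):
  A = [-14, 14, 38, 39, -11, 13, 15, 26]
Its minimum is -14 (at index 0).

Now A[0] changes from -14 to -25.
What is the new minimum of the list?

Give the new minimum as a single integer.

Old min = -14 (at index 0)
Change: A[0] -14 -> -25
Changed element WAS the min. Need to check: is -25 still <= all others?
  Min of remaining elements: -11
  New min = min(-25, -11) = -25

Answer: -25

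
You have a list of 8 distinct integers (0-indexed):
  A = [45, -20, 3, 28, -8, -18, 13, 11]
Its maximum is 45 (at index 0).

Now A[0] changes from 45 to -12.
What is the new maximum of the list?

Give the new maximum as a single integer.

Old max = 45 (at index 0)
Change: A[0] 45 -> -12
Changed element WAS the max -> may need rescan.
  Max of remaining elements: 28
  New max = max(-12, 28) = 28

Answer: 28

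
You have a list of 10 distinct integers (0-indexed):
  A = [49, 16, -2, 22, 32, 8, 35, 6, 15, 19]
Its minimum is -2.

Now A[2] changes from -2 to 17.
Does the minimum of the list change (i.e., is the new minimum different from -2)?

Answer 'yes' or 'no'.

Answer: yes

Derivation:
Old min = -2
Change: A[2] -2 -> 17
Changed element was the min; new min must be rechecked.
New min = 6; changed? yes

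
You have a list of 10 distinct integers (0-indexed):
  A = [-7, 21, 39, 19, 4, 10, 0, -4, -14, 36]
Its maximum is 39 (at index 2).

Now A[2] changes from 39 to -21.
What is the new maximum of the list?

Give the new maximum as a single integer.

Old max = 39 (at index 2)
Change: A[2] 39 -> -21
Changed element WAS the max -> may need rescan.
  Max of remaining elements: 36
  New max = max(-21, 36) = 36

Answer: 36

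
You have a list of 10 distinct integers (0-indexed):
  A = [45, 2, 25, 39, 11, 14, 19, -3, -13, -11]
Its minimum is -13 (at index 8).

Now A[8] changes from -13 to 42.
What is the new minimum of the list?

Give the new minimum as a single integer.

Answer: -11

Derivation:
Old min = -13 (at index 8)
Change: A[8] -13 -> 42
Changed element WAS the min. Need to check: is 42 still <= all others?
  Min of remaining elements: -11
  New min = min(42, -11) = -11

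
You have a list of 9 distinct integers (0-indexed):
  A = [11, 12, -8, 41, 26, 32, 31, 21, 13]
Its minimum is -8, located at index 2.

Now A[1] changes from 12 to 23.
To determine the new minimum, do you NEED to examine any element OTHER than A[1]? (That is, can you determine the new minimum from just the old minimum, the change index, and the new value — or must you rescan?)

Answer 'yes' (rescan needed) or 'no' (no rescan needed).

Old min = -8 at index 2
Change at index 1: 12 -> 23
Index 1 was NOT the min. New min = min(-8, 23). No rescan of other elements needed.
Needs rescan: no

Answer: no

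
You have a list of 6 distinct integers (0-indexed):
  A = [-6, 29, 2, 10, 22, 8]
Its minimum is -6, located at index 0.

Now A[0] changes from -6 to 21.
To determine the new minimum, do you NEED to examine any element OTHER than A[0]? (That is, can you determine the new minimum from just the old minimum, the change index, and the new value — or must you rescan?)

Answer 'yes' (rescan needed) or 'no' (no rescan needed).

Answer: yes

Derivation:
Old min = -6 at index 0
Change at index 0: -6 -> 21
Index 0 WAS the min and new value 21 > old min -6. Must rescan other elements to find the new min.
Needs rescan: yes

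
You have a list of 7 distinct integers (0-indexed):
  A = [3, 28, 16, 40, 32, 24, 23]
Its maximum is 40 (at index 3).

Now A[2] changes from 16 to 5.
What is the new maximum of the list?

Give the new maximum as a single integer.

Answer: 40

Derivation:
Old max = 40 (at index 3)
Change: A[2] 16 -> 5
Changed element was NOT the old max.
  New max = max(old_max, new_val) = max(40, 5) = 40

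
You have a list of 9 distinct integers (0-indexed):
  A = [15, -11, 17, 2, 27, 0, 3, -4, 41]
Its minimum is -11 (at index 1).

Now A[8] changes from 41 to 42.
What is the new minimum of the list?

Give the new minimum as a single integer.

Answer: -11

Derivation:
Old min = -11 (at index 1)
Change: A[8] 41 -> 42
Changed element was NOT the old min.
  New min = min(old_min, new_val) = min(-11, 42) = -11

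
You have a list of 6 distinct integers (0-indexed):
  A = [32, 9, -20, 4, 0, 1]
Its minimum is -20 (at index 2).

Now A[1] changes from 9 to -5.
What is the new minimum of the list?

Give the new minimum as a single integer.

Answer: -20

Derivation:
Old min = -20 (at index 2)
Change: A[1] 9 -> -5
Changed element was NOT the old min.
  New min = min(old_min, new_val) = min(-20, -5) = -20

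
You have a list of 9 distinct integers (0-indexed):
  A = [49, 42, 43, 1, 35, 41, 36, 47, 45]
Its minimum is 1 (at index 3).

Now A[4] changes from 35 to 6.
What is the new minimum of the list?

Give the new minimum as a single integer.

Old min = 1 (at index 3)
Change: A[4] 35 -> 6
Changed element was NOT the old min.
  New min = min(old_min, new_val) = min(1, 6) = 1

Answer: 1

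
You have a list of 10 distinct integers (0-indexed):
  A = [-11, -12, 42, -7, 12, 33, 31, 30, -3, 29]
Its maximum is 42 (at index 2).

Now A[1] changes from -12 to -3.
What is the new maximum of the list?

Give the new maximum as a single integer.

Answer: 42

Derivation:
Old max = 42 (at index 2)
Change: A[1] -12 -> -3
Changed element was NOT the old max.
  New max = max(old_max, new_val) = max(42, -3) = 42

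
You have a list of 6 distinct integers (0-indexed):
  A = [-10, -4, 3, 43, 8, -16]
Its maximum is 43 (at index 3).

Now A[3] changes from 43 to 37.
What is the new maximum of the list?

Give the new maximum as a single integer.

Old max = 43 (at index 3)
Change: A[3] 43 -> 37
Changed element WAS the max -> may need rescan.
  Max of remaining elements: 8
  New max = max(37, 8) = 37

Answer: 37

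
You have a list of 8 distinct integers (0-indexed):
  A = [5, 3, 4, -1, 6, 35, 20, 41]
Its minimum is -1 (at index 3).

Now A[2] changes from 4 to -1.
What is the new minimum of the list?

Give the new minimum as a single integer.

Answer: -1

Derivation:
Old min = -1 (at index 3)
Change: A[2] 4 -> -1
Changed element was NOT the old min.
  New min = min(old_min, new_val) = min(-1, -1) = -1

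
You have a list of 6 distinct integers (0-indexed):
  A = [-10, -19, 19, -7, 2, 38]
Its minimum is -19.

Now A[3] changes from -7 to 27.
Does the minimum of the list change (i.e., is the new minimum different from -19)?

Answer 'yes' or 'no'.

Old min = -19
Change: A[3] -7 -> 27
Changed element was NOT the min; min changes only if 27 < -19.
New min = -19; changed? no

Answer: no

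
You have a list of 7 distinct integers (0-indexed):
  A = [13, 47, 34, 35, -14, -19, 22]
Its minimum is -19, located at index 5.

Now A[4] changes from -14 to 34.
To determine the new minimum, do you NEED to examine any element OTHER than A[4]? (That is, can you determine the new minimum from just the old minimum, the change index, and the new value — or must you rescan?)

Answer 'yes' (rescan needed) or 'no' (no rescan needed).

Old min = -19 at index 5
Change at index 4: -14 -> 34
Index 4 was NOT the min. New min = min(-19, 34). No rescan of other elements needed.
Needs rescan: no

Answer: no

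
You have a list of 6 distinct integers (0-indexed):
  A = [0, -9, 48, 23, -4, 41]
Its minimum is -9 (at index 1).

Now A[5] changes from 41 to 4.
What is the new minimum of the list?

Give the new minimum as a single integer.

Answer: -9

Derivation:
Old min = -9 (at index 1)
Change: A[5] 41 -> 4
Changed element was NOT the old min.
  New min = min(old_min, new_val) = min(-9, 4) = -9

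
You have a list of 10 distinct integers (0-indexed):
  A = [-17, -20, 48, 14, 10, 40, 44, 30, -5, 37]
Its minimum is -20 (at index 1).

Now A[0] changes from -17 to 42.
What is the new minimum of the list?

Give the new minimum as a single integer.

Answer: -20

Derivation:
Old min = -20 (at index 1)
Change: A[0] -17 -> 42
Changed element was NOT the old min.
  New min = min(old_min, new_val) = min(-20, 42) = -20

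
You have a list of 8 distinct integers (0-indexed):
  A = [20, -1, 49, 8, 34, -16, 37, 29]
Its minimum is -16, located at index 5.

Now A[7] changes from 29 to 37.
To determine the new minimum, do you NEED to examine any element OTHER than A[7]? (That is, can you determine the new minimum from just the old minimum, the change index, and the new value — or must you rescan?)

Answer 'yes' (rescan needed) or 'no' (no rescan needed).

Answer: no

Derivation:
Old min = -16 at index 5
Change at index 7: 29 -> 37
Index 7 was NOT the min. New min = min(-16, 37). No rescan of other elements needed.
Needs rescan: no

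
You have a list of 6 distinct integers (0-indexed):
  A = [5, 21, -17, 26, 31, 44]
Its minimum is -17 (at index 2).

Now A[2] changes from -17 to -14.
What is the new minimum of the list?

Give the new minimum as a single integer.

Old min = -17 (at index 2)
Change: A[2] -17 -> -14
Changed element WAS the min. Need to check: is -14 still <= all others?
  Min of remaining elements: 5
  New min = min(-14, 5) = -14

Answer: -14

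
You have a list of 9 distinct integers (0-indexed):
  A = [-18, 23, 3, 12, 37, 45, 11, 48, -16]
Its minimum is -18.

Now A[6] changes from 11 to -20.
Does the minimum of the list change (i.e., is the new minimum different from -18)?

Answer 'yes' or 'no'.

Old min = -18
Change: A[6] 11 -> -20
Changed element was NOT the min; min changes only if -20 < -18.
New min = -20; changed? yes

Answer: yes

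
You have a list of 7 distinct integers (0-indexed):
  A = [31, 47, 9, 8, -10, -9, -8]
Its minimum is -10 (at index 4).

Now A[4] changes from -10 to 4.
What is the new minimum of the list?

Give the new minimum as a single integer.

Answer: -9

Derivation:
Old min = -10 (at index 4)
Change: A[4] -10 -> 4
Changed element WAS the min. Need to check: is 4 still <= all others?
  Min of remaining elements: -9
  New min = min(4, -9) = -9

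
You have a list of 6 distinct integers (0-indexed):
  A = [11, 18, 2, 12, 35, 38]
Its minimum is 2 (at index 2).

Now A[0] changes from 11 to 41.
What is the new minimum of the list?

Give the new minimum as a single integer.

Answer: 2

Derivation:
Old min = 2 (at index 2)
Change: A[0] 11 -> 41
Changed element was NOT the old min.
  New min = min(old_min, new_val) = min(2, 41) = 2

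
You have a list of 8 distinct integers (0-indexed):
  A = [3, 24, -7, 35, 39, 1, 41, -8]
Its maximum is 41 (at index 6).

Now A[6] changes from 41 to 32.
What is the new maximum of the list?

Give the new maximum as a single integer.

Old max = 41 (at index 6)
Change: A[6] 41 -> 32
Changed element WAS the max -> may need rescan.
  Max of remaining elements: 39
  New max = max(32, 39) = 39

Answer: 39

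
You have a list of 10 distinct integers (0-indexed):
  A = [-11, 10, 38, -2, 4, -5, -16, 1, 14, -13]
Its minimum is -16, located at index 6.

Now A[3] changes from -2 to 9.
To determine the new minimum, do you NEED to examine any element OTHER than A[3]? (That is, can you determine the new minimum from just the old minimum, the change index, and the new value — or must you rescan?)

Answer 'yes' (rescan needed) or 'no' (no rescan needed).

Answer: no

Derivation:
Old min = -16 at index 6
Change at index 3: -2 -> 9
Index 3 was NOT the min. New min = min(-16, 9). No rescan of other elements needed.
Needs rescan: no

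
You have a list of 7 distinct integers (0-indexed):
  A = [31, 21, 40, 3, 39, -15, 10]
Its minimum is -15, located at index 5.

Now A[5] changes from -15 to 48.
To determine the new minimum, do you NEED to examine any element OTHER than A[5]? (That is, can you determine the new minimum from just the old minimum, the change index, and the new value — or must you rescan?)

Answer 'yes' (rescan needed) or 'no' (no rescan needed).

Old min = -15 at index 5
Change at index 5: -15 -> 48
Index 5 WAS the min and new value 48 > old min -15. Must rescan other elements to find the new min.
Needs rescan: yes

Answer: yes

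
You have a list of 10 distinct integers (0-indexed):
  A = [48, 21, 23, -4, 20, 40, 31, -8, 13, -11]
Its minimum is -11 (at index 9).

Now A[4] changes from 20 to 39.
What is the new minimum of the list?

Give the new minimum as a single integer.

Old min = -11 (at index 9)
Change: A[4] 20 -> 39
Changed element was NOT the old min.
  New min = min(old_min, new_val) = min(-11, 39) = -11

Answer: -11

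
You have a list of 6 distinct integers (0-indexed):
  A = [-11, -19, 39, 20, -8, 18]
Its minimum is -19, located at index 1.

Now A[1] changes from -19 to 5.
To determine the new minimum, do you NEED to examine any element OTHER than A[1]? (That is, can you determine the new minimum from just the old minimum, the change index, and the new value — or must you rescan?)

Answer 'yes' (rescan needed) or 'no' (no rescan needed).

Old min = -19 at index 1
Change at index 1: -19 -> 5
Index 1 WAS the min and new value 5 > old min -19. Must rescan other elements to find the new min.
Needs rescan: yes

Answer: yes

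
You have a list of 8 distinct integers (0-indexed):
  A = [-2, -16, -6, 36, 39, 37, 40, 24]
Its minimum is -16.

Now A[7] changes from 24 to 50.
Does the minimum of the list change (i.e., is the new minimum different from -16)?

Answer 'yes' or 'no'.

Answer: no

Derivation:
Old min = -16
Change: A[7] 24 -> 50
Changed element was NOT the min; min changes only if 50 < -16.
New min = -16; changed? no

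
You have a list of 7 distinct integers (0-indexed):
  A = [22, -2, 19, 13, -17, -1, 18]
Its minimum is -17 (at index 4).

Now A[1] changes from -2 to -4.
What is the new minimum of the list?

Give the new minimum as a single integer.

Answer: -17

Derivation:
Old min = -17 (at index 4)
Change: A[1] -2 -> -4
Changed element was NOT the old min.
  New min = min(old_min, new_val) = min(-17, -4) = -17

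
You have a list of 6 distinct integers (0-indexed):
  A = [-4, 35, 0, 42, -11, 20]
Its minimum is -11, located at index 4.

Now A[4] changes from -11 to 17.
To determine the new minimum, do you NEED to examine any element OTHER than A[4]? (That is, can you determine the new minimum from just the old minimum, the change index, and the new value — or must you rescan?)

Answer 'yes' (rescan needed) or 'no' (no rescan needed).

Answer: yes

Derivation:
Old min = -11 at index 4
Change at index 4: -11 -> 17
Index 4 WAS the min and new value 17 > old min -11. Must rescan other elements to find the new min.
Needs rescan: yes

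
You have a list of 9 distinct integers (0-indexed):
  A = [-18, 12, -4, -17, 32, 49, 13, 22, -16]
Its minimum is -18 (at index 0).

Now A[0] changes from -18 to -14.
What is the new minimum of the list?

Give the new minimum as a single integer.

Old min = -18 (at index 0)
Change: A[0] -18 -> -14
Changed element WAS the min. Need to check: is -14 still <= all others?
  Min of remaining elements: -17
  New min = min(-14, -17) = -17

Answer: -17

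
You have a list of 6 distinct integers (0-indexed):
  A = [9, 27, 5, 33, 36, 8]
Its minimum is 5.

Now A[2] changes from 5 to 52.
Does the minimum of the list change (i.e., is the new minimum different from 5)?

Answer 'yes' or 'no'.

Answer: yes

Derivation:
Old min = 5
Change: A[2] 5 -> 52
Changed element was the min; new min must be rechecked.
New min = 8; changed? yes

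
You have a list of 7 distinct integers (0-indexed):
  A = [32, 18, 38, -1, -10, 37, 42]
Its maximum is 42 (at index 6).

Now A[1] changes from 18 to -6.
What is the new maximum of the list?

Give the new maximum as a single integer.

Answer: 42

Derivation:
Old max = 42 (at index 6)
Change: A[1] 18 -> -6
Changed element was NOT the old max.
  New max = max(old_max, new_val) = max(42, -6) = 42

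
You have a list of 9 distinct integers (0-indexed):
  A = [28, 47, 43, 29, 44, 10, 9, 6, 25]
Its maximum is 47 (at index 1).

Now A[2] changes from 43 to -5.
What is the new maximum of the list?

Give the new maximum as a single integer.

Answer: 47

Derivation:
Old max = 47 (at index 1)
Change: A[2] 43 -> -5
Changed element was NOT the old max.
  New max = max(old_max, new_val) = max(47, -5) = 47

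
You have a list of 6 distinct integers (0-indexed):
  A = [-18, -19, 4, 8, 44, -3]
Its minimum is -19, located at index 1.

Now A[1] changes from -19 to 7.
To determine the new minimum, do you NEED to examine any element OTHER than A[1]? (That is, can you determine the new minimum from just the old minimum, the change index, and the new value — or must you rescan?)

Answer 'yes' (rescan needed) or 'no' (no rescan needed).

Old min = -19 at index 1
Change at index 1: -19 -> 7
Index 1 WAS the min and new value 7 > old min -19. Must rescan other elements to find the new min.
Needs rescan: yes

Answer: yes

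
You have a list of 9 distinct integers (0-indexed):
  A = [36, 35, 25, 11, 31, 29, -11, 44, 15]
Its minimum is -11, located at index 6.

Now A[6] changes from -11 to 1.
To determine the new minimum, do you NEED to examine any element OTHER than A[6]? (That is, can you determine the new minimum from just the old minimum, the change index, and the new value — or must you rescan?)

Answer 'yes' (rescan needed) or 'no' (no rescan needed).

Old min = -11 at index 6
Change at index 6: -11 -> 1
Index 6 WAS the min and new value 1 > old min -11. Must rescan other elements to find the new min.
Needs rescan: yes

Answer: yes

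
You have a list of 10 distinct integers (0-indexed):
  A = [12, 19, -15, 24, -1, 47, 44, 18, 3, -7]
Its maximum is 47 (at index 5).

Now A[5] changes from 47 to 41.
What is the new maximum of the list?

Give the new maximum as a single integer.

Old max = 47 (at index 5)
Change: A[5] 47 -> 41
Changed element WAS the max -> may need rescan.
  Max of remaining elements: 44
  New max = max(41, 44) = 44

Answer: 44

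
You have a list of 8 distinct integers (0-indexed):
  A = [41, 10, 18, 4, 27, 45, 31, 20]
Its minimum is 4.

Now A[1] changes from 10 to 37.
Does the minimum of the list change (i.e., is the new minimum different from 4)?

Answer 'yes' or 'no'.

Answer: no

Derivation:
Old min = 4
Change: A[1] 10 -> 37
Changed element was NOT the min; min changes only if 37 < 4.
New min = 4; changed? no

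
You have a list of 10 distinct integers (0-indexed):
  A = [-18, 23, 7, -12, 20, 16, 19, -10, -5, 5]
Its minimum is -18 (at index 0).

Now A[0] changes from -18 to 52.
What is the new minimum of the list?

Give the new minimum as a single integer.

Answer: -12

Derivation:
Old min = -18 (at index 0)
Change: A[0] -18 -> 52
Changed element WAS the min. Need to check: is 52 still <= all others?
  Min of remaining elements: -12
  New min = min(52, -12) = -12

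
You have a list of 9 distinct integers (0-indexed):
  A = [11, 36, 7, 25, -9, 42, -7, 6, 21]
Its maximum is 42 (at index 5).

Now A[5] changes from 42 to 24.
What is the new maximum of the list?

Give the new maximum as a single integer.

Answer: 36

Derivation:
Old max = 42 (at index 5)
Change: A[5] 42 -> 24
Changed element WAS the max -> may need rescan.
  Max of remaining elements: 36
  New max = max(24, 36) = 36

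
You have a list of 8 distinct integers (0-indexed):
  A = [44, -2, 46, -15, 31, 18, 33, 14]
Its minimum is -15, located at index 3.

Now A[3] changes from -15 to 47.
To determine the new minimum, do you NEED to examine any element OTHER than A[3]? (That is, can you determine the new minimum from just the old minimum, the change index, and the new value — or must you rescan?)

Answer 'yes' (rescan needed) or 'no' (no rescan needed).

Answer: yes

Derivation:
Old min = -15 at index 3
Change at index 3: -15 -> 47
Index 3 WAS the min and new value 47 > old min -15. Must rescan other elements to find the new min.
Needs rescan: yes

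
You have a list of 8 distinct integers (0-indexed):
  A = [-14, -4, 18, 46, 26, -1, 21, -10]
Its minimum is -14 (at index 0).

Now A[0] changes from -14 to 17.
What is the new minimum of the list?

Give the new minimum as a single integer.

Answer: -10

Derivation:
Old min = -14 (at index 0)
Change: A[0] -14 -> 17
Changed element WAS the min. Need to check: is 17 still <= all others?
  Min of remaining elements: -10
  New min = min(17, -10) = -10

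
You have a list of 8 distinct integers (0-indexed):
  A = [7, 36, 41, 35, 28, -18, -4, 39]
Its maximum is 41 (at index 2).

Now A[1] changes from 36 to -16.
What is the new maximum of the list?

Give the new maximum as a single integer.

Old max = 41 (at index 2)
Change: A[1] 36 -> -16
Changed element was NOT the old max.
  New max = max(old_max, new_val) = max(41, -16) = 41

Answer: 41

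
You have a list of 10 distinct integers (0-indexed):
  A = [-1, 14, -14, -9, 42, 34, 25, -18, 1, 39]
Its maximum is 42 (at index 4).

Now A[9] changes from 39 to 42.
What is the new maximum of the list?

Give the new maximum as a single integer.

Old max = 42 (at index 4)
Change: A[9] 39 -> 42
Changed element was NOT the old max.
  New max = max(old_max, new_val) = max(42, 42) = 42

Answer: 42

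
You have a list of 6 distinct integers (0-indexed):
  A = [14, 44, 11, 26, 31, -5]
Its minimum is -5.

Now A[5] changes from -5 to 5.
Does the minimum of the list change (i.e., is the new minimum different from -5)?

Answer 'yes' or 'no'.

Answer: yes

Derivation:
Old min = -5
Change: A[5] -5 -> 5
Changed element was the min; new min must be rechecked.
New min = 5; changed? yes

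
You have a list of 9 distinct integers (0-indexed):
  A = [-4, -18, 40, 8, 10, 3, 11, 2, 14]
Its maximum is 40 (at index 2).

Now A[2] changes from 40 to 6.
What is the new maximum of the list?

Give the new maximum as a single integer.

Answer: 14

Derivation:
Old max = 40 (at index 2)
Change: A[2] 40 -> 6
Changed element WAS the max -> may need rescan.
  Max of remaining elements: 14
  New max = max(6, 14) = 14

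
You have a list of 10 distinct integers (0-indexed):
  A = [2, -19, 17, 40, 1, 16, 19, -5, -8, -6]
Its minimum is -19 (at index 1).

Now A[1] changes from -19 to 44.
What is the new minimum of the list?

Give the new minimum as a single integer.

Old min = -19 (at index 1)
Change: A[1] -19 -> 44
Changed element WAS the min. Need to check: is 44 still <= all others?
  Min of remaining elements: -8
  New min = min(44, -8) = -8

Answer: -8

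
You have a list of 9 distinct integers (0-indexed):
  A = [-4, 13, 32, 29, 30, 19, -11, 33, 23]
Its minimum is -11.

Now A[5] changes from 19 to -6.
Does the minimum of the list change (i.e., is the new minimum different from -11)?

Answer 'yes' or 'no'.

Answer: no

Derivation:
Old min = -11
Change: A[5] 19 -> -6
Changed element was NOT the min; min changes only if -6 < -11.
New min = -11; changed? no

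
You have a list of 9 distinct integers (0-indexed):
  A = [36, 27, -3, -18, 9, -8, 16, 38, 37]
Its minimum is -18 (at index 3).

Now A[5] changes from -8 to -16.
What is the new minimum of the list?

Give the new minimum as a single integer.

Answer: -18

Derivation:
Old min = -18 (at index 3)
Change: A[5] -8 -> -16
Changed element was NOT the old min.
  New min = min(old_min, new_val) = min(-18, -16) = -18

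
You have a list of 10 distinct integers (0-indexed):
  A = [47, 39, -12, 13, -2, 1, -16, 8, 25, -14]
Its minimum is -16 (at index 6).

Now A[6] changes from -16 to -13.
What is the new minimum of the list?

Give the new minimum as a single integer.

Old min = -16 (at index 6)
Change: A[6] -16 -> -13
Changed element WAS the min. Need to check: is -13 still <= all others?
  Min of remaining elements: -14
  New min = min(-13, -14) = -14

Answer: -14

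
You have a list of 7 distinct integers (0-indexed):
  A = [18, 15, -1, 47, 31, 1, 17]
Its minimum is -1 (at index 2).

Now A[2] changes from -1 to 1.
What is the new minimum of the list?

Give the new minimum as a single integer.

Answer: 1

Derivation:
Old min = -1 (at index 2)
Change: A[2] -1 -> 1
Changed element WAS the min. Need to check: is 1 still <= all others?
  Min of remaining elements: 1
  New min = min(1, 1) = 1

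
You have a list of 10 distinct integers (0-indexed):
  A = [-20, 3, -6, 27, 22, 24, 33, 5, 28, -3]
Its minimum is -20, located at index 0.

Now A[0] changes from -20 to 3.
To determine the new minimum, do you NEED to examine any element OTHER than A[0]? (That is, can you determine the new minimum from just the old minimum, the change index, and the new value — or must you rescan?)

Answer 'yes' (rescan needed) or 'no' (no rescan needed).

Answer: yes

Derivation:
Old min = -20 at index 0
Change at index 0: -20 -> 3
Index 0 WAS the min and new value 3 > old min -20. Must rescan other elements to find the new min.
Needs rescan: yes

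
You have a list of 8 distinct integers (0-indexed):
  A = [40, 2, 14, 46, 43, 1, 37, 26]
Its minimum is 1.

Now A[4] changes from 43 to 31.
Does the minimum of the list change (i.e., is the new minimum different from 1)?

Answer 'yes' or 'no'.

Answer: no

Derivation:
Old min = 1
Change: A[4] 43 -> 31
Changed element was NOT the min; min changes only if 31 < 1.
New min = 1; changed? no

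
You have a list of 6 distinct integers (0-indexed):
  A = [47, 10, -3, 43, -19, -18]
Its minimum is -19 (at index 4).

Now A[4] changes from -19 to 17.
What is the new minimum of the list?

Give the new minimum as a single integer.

Answer: -18

Derivation:
Old min = -19 (at index 4)
Change: A[4] -19 -> 17
Changed element WAS the min. Need to check: is 17 still <= all others?
  Min of remaining elements: -18
  New min = min(17, -18) = -18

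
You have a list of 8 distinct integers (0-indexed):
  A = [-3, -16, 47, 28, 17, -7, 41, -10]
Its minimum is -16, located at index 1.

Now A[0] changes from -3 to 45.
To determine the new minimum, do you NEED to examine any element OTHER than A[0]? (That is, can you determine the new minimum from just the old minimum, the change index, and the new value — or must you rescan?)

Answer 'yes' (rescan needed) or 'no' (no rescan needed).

Old min = -16 at index 1
Change at index 0: -3 -> 45
Index 0 was NOT the min. New min = min(-16, 45). No rescan of other elements needed.
Needs rescan: no

Answer: no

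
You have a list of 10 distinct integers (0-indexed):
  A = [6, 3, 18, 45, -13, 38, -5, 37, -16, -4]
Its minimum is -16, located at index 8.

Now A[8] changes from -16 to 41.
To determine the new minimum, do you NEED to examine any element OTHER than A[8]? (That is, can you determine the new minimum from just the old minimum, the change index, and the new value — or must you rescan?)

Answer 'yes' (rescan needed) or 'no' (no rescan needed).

Old min = -16 at index 8
Change at index 8: -16 -> 41
Index 8 WAS the min and new value 41 > old min -16. Must rescan other elements to find the new min.
Needs rescan: yes

Answer: yes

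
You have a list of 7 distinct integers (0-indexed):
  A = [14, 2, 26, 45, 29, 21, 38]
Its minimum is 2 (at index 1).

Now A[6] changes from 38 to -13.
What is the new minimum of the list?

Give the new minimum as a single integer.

Old min = 2 (at index 1)
Change: A[6] 38 -> -13
Changed element was NOT the old min.
  New min = min(old_min, new_val) = min(2, -13) = -13

Answer: -13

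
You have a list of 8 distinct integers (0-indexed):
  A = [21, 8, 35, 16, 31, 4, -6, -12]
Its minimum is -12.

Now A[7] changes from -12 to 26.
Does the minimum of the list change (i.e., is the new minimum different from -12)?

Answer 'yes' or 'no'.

Answer: yes

Derivation:
Old min = -12
Change: A[7] -12 -> 26
Changed element was the min; new min must be rechecked.
New min = -6; changed? yes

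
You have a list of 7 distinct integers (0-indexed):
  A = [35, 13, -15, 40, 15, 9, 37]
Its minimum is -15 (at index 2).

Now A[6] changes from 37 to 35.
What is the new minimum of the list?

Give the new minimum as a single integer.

Answer: -15

Derivation:
Old min = -15 (at index 2)
Change: A[6] 37 -> 35
Changed element was NOT the old min.
  New min = min(old_min, new_val) = min(-15, 35) = -15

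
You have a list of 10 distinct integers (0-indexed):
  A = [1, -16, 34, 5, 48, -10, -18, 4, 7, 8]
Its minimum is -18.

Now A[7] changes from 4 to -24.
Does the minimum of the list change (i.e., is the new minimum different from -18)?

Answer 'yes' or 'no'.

Answer: yes

Derivation:
Old min = -18
Change: A[7] 4 -> -24
Changed element was NOT the min; min changes only if -24 < -18.
New min = -24; changed? yes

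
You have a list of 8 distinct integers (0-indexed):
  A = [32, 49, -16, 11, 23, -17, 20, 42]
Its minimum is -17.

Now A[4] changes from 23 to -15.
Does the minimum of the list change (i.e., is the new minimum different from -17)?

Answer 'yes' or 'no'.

Answer: no

Derivation:
Old min = -17
Change: A[4] 23 -> -15
Changed element was NOT the min; min changes only if -15 < -17.
New min = -17; changed? no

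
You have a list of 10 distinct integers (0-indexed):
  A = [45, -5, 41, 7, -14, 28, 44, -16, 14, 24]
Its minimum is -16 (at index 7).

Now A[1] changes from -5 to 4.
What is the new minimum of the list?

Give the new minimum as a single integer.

Answer: -16

Derivation:
Old min = -16 (at index 7)
Change: A[1] -5 -> 4
Changed element was NOT the old min.
  New min = min(old_min, new_val) = min(-16, 4) = -16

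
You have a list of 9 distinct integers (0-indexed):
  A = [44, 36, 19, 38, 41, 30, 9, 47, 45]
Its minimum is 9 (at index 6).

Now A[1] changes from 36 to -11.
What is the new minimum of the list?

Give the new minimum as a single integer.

Old min = 9 (at index 6)
Change: A[1] 36 -> -11
Changed element was NOT the old min.
  New min = min(old_min, new_val) = min(9, -11) = -11

Answer: -11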